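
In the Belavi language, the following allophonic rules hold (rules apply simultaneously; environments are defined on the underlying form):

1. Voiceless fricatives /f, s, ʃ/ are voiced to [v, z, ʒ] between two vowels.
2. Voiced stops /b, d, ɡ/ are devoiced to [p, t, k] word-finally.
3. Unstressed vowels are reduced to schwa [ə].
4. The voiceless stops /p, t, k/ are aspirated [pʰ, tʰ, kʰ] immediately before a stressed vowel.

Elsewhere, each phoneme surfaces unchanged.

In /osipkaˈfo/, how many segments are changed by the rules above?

5

Segments that undergo a rule: /o/ → [ə] (rule 3); /s/ → [z] (rule 1); /i/ → [ə] (rule 3); /a/ → [ə] (rule 3); /f/ → [v] (rule 1).
All other segments surface unchanged.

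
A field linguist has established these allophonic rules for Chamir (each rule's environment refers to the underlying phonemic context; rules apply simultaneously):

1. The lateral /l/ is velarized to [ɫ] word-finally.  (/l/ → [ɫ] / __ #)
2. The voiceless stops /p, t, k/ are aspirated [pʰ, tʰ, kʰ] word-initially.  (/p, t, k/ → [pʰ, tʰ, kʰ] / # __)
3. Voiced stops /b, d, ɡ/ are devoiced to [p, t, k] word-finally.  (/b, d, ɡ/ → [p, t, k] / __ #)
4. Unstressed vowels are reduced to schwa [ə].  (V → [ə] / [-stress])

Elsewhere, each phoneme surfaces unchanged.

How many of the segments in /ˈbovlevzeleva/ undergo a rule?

4

Segments that undergo a rule: /e/ → [ə] (rule 4); /e/ → [ə] (rule 4); /e/ → [ə] (rule 4); /a/ → [ə] (rule 4).
All other segments surface unchanged.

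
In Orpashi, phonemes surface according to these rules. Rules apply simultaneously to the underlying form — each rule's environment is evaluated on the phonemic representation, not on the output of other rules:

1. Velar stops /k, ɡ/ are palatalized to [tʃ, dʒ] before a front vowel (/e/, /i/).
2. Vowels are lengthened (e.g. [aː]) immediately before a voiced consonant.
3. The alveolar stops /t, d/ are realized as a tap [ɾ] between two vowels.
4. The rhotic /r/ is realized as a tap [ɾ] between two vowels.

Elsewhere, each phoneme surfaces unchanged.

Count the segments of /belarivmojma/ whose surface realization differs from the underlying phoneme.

5

Segments that undergo a rule: /e/ → [eː] (rule 2); /a/ → [aː] (rule 2); /r/ → [ɾ] (rule 4); /i/ → [iː] (rule 2); /o/ → [oː] (rule 2).
All other segments surface unchanged.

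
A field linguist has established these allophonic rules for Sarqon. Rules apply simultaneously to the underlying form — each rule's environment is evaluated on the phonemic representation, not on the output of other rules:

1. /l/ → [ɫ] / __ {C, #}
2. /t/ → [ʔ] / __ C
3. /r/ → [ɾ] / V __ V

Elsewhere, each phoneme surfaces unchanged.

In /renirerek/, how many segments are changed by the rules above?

2

Segments that undergo a rule: /r/ → [ɾ] (rule 3); /r/ → [ɾ] (rule 3).
All other segments surface unchanged.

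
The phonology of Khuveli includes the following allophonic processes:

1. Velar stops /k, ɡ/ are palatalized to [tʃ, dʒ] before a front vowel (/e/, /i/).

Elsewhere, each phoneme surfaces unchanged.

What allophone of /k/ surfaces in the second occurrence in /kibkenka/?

/k/ — between /b/ and /e/, before a front vowel — surfaces as [tʃ] (rule 1).

[tʃ]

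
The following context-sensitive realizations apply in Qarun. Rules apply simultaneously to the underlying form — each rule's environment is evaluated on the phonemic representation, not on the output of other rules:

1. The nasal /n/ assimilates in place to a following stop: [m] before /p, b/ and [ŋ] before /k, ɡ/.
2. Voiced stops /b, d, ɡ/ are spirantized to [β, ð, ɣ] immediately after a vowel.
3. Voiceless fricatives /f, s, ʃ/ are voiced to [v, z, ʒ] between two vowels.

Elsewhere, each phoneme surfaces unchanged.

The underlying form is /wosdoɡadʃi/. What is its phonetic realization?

/s/ (between /o/ and /d/) is in the target of rule 3 but the environment (between two vowels) is not met → [s].
/d/ (between /s/ and /o/) fails the environment for rule 2, so it stays [d].
/ɡ/ (between /o/ and /a/): immediately after a vowel, so rule 2 applies → [ɣ].
/d/ (between /a/ and /ʃ/) occurs immediately after a vowel → [ð] by rule 2.
/ʃ/ — between /d/ and /i/; rule 3 does not apply here → [ʃ].

[wosdoɣaðʃi]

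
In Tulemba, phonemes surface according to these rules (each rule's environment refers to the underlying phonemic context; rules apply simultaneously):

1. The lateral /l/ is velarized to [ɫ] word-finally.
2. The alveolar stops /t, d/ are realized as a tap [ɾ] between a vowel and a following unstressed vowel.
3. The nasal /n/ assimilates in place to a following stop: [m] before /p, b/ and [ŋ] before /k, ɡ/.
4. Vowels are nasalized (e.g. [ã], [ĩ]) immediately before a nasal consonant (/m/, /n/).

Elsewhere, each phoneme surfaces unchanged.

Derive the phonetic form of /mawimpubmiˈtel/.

[mawĩmpubmiˈteɫ]

/m/ (word-initial) is unaffected → [m].
/a/ (between /m/ and /w/) fails the environment for rule 4, so it stays [a].
/w/ stays [w].
/i/ (between /w/ and /m/): before a nasal consonant, so rule 4 applies → [ĩ].
/m/ — not in any rule's target class → [m].
/p/ (between /m/ and /u/) is unaffected → [p].
/u/ (between /p/ and /b/) fails the environment for rule 4, so it stays [u].
/b/ (between /u/ and /m/) is unaffected → [b].
/m/ (between /b/ and /i/) is unaffected → [m].
/i/ — between /m/ and /t/; rule 4 does not apply here → [i].
/t/ (between /i/ and /e/): rule 2 targets it, but not between a vowel and a following unstressed vowel → unchanged [t].
/e/ (between /t/ and /l/) is in the target of rule 4 but the environment (before a nasal consonant) is not met → [e].
/l/ (word-final) occurs word-finally → [ɫ] by rule 1.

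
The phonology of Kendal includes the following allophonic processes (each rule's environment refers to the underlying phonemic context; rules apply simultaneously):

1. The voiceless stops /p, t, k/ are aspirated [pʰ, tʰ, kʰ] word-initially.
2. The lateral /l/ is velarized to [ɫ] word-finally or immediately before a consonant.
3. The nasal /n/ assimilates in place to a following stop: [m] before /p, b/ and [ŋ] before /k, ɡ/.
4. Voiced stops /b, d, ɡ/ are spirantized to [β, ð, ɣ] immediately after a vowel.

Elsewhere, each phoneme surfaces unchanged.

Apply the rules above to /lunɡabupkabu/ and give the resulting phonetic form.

[luŋɡaβupkaβu]

/l/ (word-initial) fails the environment for rule 2, so it stays [l].
/u/ (between /l/ and /n/): no rule targets it → [u].
/n/ meets the environment for rule 3 (before a labial or velar stop) → [ŋ].
/ɡ/ (between /n/ and /a/): rule 4 targets it, but not immediately after a vowel → unchanged [ɡ].
/a/ (between /ɡ/ and /b/): no rule targets it → [a].
Rule 4 applies to /b/ (between /a/ and /u/: immediately after a vowel) → [β].
/u/ — not in any rule's target class → [u].
/p/ (between /u/ and /k/): rule 1 targets it, but not word-initially → unchanged [p].
/k/ (between /p/ and /a/): rule 1 targets it, but not word-initially → unchanged [k].
/a/ stays [a].
/b/ (between /a/ and /u/): immediately after a vowel, so rule 4 applies → [β].
/u/ (word-final): no rule targets it → [u].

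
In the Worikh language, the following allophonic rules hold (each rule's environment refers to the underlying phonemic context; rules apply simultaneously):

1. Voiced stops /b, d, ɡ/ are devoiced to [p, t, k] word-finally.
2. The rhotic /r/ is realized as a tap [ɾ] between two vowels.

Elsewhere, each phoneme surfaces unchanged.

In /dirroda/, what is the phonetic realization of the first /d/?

/d/ (word-initial) fails the environment for rule 1, so it stays [d].

[d]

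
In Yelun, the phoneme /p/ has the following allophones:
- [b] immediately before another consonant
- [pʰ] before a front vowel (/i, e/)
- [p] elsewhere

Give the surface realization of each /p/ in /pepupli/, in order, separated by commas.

Occurrence 1 (position 1): before a front vowel (/i, e/) → [pʰ].
Occurrence 2 (position 3): no conditioning environment matches → elsewhere allophone [p].
Occurrence 3 (position 5): immediately before another consonant → [b].

[pʰ], [p], [b]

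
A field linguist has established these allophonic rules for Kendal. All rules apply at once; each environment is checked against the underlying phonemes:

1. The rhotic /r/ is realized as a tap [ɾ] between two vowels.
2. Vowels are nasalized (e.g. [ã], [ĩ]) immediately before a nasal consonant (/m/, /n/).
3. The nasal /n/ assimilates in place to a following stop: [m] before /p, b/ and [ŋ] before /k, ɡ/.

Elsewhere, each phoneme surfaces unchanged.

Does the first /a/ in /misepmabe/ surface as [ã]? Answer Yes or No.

/a/ (between /m/ and /b/) is in the target of rule 2 but the environment (before a nasal consonant) is not met → [a].
The actual realization is [a], not [ã].

No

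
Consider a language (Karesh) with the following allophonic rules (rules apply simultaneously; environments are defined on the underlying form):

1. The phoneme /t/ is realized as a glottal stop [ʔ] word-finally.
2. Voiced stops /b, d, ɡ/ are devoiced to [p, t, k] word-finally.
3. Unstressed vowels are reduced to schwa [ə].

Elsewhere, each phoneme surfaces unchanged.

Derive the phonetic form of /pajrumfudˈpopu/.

/p/ (word-initial): no rule targets it → [p].
/a/ meets the environment for rule 3 (in an unstressed syllable) → [ə].
/j/ (between /a/ and /r/) is unaffected → [j].
/r/ (between /j/ and /u/) is unaffected → [r].
/u/ — between /r/ and /m/, in an unstressed syllable — surfaces as [ə] (rule 3).
/m/ (between /u/ and /f/) is unaffected → [m].
/f/ stays [f].
/u/ (between /f/ and /d/) occurs in an unstressed syllable → [ə] by rule 3.
/d/ (between /u/ and /p/) is in the target of rule 2 but the environment (word-finally) is not met → [d].
/p/ stays [p].
/o/ (between /p/ and /p/) is in the target of rule 3 but the environment (in an unstressed syllable) is not met → [o].
/p/ stays [p].
/u/ (word-final): in an unstressed syllable, so rule 3 applies → [ə].

[pəjrəmfədˈpopə]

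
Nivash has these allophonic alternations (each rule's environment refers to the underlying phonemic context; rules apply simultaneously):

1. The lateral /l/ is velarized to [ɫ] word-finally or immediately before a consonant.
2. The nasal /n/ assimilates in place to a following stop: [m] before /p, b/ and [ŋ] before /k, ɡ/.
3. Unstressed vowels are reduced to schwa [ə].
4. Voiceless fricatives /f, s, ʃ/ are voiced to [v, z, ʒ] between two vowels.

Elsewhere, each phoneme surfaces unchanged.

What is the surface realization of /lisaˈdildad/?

[ləzəˈdiɫdəd]

/l/ (word-initial): rule 1 targets it, but not word-finally or immediately before a consonant → unchanged [l].
/i/ — between /l/ and /s/, in an unstressed syllable — surfaces as [ə] (rule 3).
/s/ — between /i/ and /a/, between two vowels — surfaces as [z] (rule 4).
Rule 3 applies to /a/ (between /s/ and /d/: in an unstressed syllable) → [ə].
/d/ (between /a/ and /i/): no rule targets it → [d].
/i/ (between /d/ and /l/) fails the environment for rule 3, so it stays [i].
/l/ (between /i/ and /d/) occurs word-finally or immediately before a consonant → [ɫ] by rule 1.
/d/ stays [d].
Rule 3 applies to /a/ (between /d/ and /d/: in an unstressed syllable) → [ə].
/d/ — not in any rule's target class → [d].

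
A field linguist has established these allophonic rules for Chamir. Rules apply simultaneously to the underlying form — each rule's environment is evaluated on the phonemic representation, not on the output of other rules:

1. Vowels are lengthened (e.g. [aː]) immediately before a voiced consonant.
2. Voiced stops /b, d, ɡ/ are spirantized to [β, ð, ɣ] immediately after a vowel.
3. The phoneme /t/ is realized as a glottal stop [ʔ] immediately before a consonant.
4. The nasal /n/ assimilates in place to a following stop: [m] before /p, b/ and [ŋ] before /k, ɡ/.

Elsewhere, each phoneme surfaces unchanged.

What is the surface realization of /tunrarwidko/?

/t/ (word-initial) fails the environment for rule 3, so it stays [t].
/u/ (between /t/ and /n/) occurs before a voiced consonant → [uː] by rule 1.
/n/ — between /u/ and /r/; rule 4 does not apply here → [n].
/r/ — not in any rule's target class → [r].
Rule 1 applies to /a/ (between /r/ and /r/: before a voiced consonant) → [aː].
/r/ — not in any rule's target class → [r].
/w/ — not in any rule's target class → [w].
Rule 1 applies to /i/ (between /w/ and /d/: before a voiced consonant) → [iː].
/d/ (between /i/ and /k/): immediately after a vowel, so rule 2 applies → [ð].
/k/ (between /d/ and /o/) is unaffected → [k].
/o/ — word-final; rule 1 does not apply here → [o].

[tuːnraːrwiːðko]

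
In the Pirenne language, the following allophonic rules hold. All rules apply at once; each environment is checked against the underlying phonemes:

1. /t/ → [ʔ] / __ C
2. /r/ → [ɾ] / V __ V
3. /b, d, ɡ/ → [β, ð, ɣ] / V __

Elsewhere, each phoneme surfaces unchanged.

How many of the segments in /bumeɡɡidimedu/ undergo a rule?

Segments that undergo a rule: /ɡ/ → [ɣ] (rule 3); /d/ → [ð] (rule 3); /d/ → [ð] (rule 3).
All other segments surface unchanged.

3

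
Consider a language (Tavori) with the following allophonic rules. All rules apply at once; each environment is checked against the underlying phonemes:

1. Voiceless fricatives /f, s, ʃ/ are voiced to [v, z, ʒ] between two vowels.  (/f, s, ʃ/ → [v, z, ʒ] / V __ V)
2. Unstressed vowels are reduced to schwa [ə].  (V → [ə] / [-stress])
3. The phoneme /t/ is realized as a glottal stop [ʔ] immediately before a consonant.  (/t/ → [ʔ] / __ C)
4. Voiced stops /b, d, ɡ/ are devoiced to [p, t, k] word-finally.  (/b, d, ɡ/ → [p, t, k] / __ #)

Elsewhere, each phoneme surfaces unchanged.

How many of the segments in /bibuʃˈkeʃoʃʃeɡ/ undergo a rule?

6

Segments that undergo a rule: /i/ → [ə] (rule 2); /u/ → [ə] (rule 2); /ʃ/ → [ʒ] (rule 1); /o/ → [ə] (rule 2); /e/ → [ə] (rule 2); /ɡ/ → [k] (rule 4).
All other segments surface unchanged.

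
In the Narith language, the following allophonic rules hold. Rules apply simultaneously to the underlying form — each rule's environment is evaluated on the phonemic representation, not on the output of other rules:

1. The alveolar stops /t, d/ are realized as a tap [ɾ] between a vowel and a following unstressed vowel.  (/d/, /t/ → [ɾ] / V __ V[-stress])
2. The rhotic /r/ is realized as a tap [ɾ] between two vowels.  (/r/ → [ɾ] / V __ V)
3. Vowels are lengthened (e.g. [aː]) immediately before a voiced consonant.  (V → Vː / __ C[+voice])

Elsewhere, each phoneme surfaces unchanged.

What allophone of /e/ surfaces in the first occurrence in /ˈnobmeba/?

[eː]

/e/ (between /m/ and /b/) occurs before a voiced consonant → [eː] by rule 3.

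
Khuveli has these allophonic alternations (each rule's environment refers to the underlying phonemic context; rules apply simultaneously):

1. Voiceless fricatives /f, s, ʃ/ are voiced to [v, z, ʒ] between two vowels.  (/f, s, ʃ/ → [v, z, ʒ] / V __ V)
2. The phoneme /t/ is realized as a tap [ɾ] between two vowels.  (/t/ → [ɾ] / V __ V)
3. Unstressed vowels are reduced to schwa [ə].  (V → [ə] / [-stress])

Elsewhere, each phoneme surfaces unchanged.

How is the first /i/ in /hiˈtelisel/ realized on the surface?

/i/ (between /h/ and /t/): in an unstressed syllable, so rule 3 applies → [ə].

[ə]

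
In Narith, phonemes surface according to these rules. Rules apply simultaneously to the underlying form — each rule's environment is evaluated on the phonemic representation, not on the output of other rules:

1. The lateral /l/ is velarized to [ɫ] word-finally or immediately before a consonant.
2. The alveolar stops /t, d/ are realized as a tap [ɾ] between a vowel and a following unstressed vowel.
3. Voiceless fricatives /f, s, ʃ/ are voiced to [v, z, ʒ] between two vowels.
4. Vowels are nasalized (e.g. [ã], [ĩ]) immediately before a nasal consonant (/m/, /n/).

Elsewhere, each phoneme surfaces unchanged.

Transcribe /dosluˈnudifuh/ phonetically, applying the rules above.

/d/ — word-initial; rule 2 does not apply here → [d].
/o/ — between /d/ and /s/; rule 4 does not apply here → [o].
/s/ (between /o/ and /l/) fails the environment for rule 3, so it stays [s].
/l/ (between /s/ and /u/): rule 1 targets it, but not word-finally or immediately before a consonant → unchanged [l].
Rule 4 applies to /u/ (between /l/ and /n/: before a nasal consonant) → [ũ].
/u/ (between /n/ and /d/) fails the environment for rule 4, so it stays [u].
/d/ meets the environment for rule 2 (between a vowel and a following unstressed vowel) → [ɾ].
/i/ — between /d/ and /f/; rule 4 does not apply here → [i].
/f/ — between /i/ and /u/, between two vowels — surfaces as [v] (rule 3).
/u/ — between /f/ and /h/; rule 4 does not apply here → [u].

[doslũˈnuɾivuh]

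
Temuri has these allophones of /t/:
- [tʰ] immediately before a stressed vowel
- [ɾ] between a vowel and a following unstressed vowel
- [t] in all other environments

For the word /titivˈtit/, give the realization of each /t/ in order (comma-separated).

Occurrence 1 (position 1): no conditioning environment matches → elsewhere allophone [t].
Occurrence 2 (position 3): between a vowel and an unstressed vowel → [ɾ].
Occurrence 3 (position 6): immediately before a stressed vowel → [tʰ].
Occurrence 4 (position 8): no conditioning environment matches → elsewhere allophone [t].

[t], [ɾ], [tʰ], [t]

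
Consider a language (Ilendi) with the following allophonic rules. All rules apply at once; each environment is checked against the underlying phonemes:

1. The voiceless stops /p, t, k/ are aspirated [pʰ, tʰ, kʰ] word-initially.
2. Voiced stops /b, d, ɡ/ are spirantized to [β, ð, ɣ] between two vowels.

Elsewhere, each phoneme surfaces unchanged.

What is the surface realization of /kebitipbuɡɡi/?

[kʰeβitipbuɡɡi]

/k/ meets the environment for rule 1 (word-initially) → [kʰ].
/b/ meets the environment for rule 2 (between two vowels) → [β].
/t/ (between /i/ and /i/) is in the target of rule 1 but the environment (word-initially) is not met → [t].
/p/ (between /i/ and /b/) is in the target of rule 1 but the environment (word-initially) is not met → [p].
/b/ — between /p/ and /u/; rule 2 does not apply here → [b].
/ɡ/ (between /u/ and /ɡ/): rule 2 targets it, but not between two vowels → unchanged [ɡ].
/ɡ/ (between /ɡ/ and /i/) is in the target of rule 2 but the environment (between two vowels) is not met → [ɡ].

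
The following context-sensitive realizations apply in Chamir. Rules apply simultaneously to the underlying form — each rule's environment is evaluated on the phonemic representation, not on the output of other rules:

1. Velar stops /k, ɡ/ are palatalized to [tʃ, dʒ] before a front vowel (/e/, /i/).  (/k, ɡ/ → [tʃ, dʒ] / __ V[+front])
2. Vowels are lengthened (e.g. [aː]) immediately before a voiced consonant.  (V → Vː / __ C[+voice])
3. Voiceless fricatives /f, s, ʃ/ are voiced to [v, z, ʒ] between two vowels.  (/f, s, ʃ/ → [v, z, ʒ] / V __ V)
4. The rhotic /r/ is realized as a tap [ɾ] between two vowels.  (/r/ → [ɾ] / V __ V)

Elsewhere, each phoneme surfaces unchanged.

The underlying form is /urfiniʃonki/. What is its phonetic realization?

[uːrfiːniʒoːntʃi]

/u/ meets the environment for rule 2 (before a voiced consonant) → [uː].
/r/ (between /u/ and /f/): rule 4 targets it, but not between two vowels → unchanged [r].
/f/ — between /r/ and /i/; rule 3 does not apply here → [f].
/i/ meets the environment for rule 2 (before a voiced consonant) → [iː].
/n/ stays [n].
/i/ (between /n/ and /ʃ/) is in the target of rule 2 but the environment (before a voiced consonant) is not met → [i].
/ʃ/ meets the environment for rule 3 (between two vowels) → [ʒ].
/o/ (between /ʃ/ and /n/): before a voiced consonant, so rule 2 applies → [oː].
/n/ (between /o/ and /k/) is unaffected → [n].
/k/ (between /n/ and /i/): before a front vowel, so rule 1 applies → [tʃ].
/i/ — word-final; rule 2 does not apply here → [i].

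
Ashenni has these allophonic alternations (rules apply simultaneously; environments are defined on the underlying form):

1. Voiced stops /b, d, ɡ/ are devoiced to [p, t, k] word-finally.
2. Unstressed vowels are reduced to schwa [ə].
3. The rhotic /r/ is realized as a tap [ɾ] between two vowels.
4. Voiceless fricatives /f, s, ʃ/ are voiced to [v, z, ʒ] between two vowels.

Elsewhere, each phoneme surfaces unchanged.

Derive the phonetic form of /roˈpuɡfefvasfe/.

[rəˈpuɡfəfvəsfə]

/r/ (word-initial) fails the environment for rule 3, so it stays [r].
/o/ (between /r/ and /p/): in an unstressed syllable, so rule 2 applies → [ə].
/p/ (between /o/ and /u/): no rule targets it → [p].
/u/ (between /p/ and /ɡ/): rule 2 targets it, but not in an unstressed syllable → unchanged [u].
/ɡ/ (between /u/ and /f/) fails the environment for rule 1, so it stays [ɡ].
/f/ — between /ɡ/ and /e/; rule 4 does not apply here → [f].
/e/ (between /f/ and /f/): in an unstressed syllable, so rule 2 applies → [ə].
/f/ (between /e/ and /v/): rule 4 targets it, but not between two vowels → unchanged [f].
/v/ — not in any rule's target class → [v].
Rule 2 applies to /a/ (between /v/ and /s/: in an unstressed syllable) → [ə].
/s/ (between /a/ and /f/) fails the environment for rule 4, so it stays [s].
/f/ (between /s/ and /e/) fails the environment for rule 4, so it stays [f].
/e/ (word-final) occurs in an unstressed syllable → [ə] by rule 2.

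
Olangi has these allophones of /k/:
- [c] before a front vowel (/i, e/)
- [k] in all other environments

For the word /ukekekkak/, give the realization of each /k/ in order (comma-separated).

Occurrence 1 (position 2): before a front vowel → [c].
Occurrence 2 (position 4): before a front vowel → [c].
Occurrence 3 (position 6): no conditioning environment matches → elsewhere allophone [k].
Occurrence 4 (position 7): no conditioning environment matches → elsewhere allophone [k].
Occurrence 5 (position 9): no conditioning environment matches → elsewhere allophone [k].

[c], [c], [k], [k], [k]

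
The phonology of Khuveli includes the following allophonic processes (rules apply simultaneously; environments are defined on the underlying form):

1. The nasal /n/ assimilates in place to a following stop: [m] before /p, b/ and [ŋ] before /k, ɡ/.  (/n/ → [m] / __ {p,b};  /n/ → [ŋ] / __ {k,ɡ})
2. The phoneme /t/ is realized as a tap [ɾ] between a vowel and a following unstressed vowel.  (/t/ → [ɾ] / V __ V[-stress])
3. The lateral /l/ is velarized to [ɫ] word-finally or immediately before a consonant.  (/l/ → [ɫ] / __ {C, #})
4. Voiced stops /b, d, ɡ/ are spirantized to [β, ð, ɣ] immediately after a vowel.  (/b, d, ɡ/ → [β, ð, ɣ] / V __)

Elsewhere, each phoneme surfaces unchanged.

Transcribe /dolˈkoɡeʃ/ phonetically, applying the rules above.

/d/ — word-initial; rule 4 does not apply here → [d].
/o/ (between /d/ and /l/) is unaffected → [o].
/l/ — between /o/ and /k/, word-finally or immediately before a consonant — surfaces as [ɫ] (rule 3).
/k/ stays [k].
/o/ stays [o].
/ɡ/ meets the environment for rule 4 (immediately after a vowel) → [ɣ].
/e/ (between /ɡ/ and /ʃ/): no rule targets it → [e].
/ʃ/ (word-final): no rule targets it → [ʃ].

[doɫˈkoɣeʃ]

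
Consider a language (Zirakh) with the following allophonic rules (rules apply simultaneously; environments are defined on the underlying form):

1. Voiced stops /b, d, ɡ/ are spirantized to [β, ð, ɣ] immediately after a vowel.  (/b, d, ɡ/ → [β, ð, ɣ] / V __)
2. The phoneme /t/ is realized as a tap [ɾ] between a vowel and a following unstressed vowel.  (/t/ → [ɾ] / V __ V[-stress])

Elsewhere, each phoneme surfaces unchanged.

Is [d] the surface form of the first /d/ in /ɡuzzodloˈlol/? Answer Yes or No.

No

Rule 1 applies to /d/ (between /o/ and /l/: immediately after a vowel) → [ð].
The actual realization is [ð], not [d].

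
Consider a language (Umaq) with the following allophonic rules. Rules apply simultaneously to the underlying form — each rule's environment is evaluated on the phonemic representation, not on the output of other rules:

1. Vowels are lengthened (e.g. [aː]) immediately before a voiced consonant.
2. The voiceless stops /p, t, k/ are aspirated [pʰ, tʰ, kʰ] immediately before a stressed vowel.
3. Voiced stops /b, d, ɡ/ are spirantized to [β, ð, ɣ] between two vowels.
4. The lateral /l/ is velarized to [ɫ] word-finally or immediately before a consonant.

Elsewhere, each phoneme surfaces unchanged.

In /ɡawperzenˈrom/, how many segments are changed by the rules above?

Segments that undergo a rule: /a/ → [aː] (rule 1); /e/ → [eː] (rule 1); /e/ → [eː] (rule 1); /o/ → [oː] (rule 1).
All other segments surface unchanged.

4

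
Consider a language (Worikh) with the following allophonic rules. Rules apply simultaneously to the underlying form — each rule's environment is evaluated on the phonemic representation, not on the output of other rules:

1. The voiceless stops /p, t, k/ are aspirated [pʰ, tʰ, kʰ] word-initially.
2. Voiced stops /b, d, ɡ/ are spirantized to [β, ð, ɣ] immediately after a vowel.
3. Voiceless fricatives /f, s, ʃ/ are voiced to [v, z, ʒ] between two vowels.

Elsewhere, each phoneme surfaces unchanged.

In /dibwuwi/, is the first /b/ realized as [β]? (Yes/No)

Yes

/b/ — between /i/ and /w/, immediately after a vowel — surfaces as [β] (rule 2).
The actual realization is [β], which matches [β].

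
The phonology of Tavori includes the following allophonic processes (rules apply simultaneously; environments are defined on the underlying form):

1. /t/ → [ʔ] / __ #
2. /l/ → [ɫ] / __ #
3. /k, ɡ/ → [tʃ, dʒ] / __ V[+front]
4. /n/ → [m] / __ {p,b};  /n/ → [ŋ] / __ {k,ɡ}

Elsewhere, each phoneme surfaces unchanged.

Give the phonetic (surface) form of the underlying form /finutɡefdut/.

[finutdʒefduʔ]

/f/ (word-initial): no rule targets it → [f].
/i/ — not in any rule's target class → [i].
/n/ (between /i/ and /u/) fails the environment for rule 4, so it stays [n].
/u/ (between /n/ and /t/) is unaffected → [u].
/t/ (between /u/ and /ɡ/) fails the environment for rule 1, so it stays [t].
/ɡ/ — between /t/ and /e/, before a front vowel — surfaces as [dʒ] (rule 3).
/e/ (between /ɡ/ and /f/) is unaffected → [e].
/f/ (between /e/ and /d/) is unaffected → [f].
/d/ — not in any rule's target class → [d].
/u/ stays [u].
Rule 1 applies to /t/ (word-final: word-finally) → [ʔ].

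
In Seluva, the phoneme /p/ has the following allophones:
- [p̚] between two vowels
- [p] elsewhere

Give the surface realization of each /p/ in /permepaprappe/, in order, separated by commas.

Occurrence 1 (position 1): no conditioning environment matches → elsewhere allophone [p].
Occurrence 2 (position 6): between two vowels → [p̚].
Occurrence 3 (position 8): no conditioning environment matches → elsewhere allophone [p].
Occurrence 4 (position 11): no conditioning environment matches → elsewhere allophone [p].
Occurrence 5 (position 12): no conditioning environment matches → elsewhere allophone [p].

[p], [p̚], [p], [p], [p]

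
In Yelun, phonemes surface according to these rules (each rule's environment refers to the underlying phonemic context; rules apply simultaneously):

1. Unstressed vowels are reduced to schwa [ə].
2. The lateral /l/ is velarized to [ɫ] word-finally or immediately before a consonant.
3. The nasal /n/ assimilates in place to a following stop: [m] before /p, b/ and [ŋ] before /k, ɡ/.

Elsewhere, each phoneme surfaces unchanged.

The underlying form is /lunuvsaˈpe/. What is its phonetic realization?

/l/ (word-initial): rule 2 targets it, but not word-finally or immediately before a consonant → unchanged [l].
/u/ (between /l/ and /n/): in an unstressed syllable, so rule 1 applies → [ə].
/n/ (between /u/ and /u/) fails the environment for rule 3, so it stays [n].
/u/ — between /n/ and /v/, in an unstressed syllable — surfaces as [ə] (rule 1).
/v/ (between /u/ and /s/) is unaffected → [v].
/s/ (between /v/ and /a/): no rule targets it → [s].
/a/ — between /s/ and /p/, in an unstressed syllable — surfaces as [ə] (rule 1).
/p/ — not in any rule's target class → [p].
/e/ — word-final; rule 1 does not apply here → [e].

[lənəvsəˈpe]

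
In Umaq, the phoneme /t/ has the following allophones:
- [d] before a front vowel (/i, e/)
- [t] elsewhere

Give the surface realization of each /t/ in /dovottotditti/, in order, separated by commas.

[t], [t], [t], [t], [d]

Occurrence 1 (position 5): no conditioning environment matches → elsewhere allophone [t].
Occurrence 2 (position 6): no conditioning environment matches → elsewhere allophone [t].
Occurrence 3 (position 8): no conditioning environment matches → elsewhere allophone [t].
Occurrence 4 (position 11): no conditioning environment matches → elsewhere allophone [t].
Occurrence 5 (position 12): before a front vowel (/i, e/) → [d].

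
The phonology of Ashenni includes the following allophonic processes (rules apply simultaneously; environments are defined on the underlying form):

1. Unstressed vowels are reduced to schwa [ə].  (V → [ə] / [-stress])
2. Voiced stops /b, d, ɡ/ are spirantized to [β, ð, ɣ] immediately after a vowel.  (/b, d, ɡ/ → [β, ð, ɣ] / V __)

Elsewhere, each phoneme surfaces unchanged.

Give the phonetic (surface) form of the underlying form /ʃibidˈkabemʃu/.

[ʃəβəðˈkaβəmʃə]

/ʃ/ (word-initial): no rule targets it → [ʃ].
/i/ (between /ʃ/ and /b/): in an unstressed syllable, so rule 1 applies → [ə].
/b/ (between /i/ and /i/): immediately after a vowel, so rule 2 applies → [β].
/i/ (between /b/ and /d/) occurs in an unstressed syllable → [ə] by rule 1.
/d/ — between /i/ and /k/, immediately after a vowel — surfaces as [ð] (rule 2).
/k/ — not in any rule's target class → [k].
/a/ (between /k/ and /b/) fails the environment for rule 1, so it stays [a].
Rule 2 applies to /b/ (between /a/ and /e/: immediately after a vowel) → [β].
/e/ (between /b/ and /m/) occurs in an unstressed syllable → [ə] by rule 1.
/m/ (between /e/ and /ʃ/): no rule targets it → [m].
/ʃ/ — not in any rule's target class → [ʃ].
/u/ — word-final, in an unstressed syllable — surfaces as [ə] (rule 1).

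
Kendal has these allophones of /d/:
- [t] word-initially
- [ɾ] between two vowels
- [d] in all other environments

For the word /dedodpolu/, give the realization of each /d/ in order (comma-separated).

Occurrence 1 (position 1): word-initially → [t].
Occurrence 2 (position 3): between two vowels → [ɾ].
Occurrence 3 (position 5): no conditioning environment matches → elsewhere allophone [d].

[t], [ɾ], [d]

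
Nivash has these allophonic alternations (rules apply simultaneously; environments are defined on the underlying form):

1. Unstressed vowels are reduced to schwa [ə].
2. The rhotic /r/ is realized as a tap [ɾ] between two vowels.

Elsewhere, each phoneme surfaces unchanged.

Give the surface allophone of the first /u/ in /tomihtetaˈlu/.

[u]

/u/ — word-final; rule 1 does not apply here → [u].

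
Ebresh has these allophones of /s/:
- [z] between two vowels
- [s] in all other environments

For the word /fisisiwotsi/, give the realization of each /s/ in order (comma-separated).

[z], [z], [s]

Occurrence 1 (position 3): between two vowels → [z].
Occurrence 2 (position 5): between two vowels → [z].
Occurrence 3 (position 10): no conditioning environment matches → elsewhere allophone [s].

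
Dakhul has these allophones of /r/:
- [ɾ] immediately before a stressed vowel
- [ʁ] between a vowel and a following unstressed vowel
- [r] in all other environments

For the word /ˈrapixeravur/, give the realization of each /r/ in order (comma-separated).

Occurrence 1 (position 1): immediately before a stressed vowel → [ɾ].
Occurrence 2 (position 7): between a vowel and a following unstressed vowel → [ʁ].
Occurrence 3 (position 11): no conditioning environment matches → elsewhere allophone [r].

[ɾ], [ʁ], [r]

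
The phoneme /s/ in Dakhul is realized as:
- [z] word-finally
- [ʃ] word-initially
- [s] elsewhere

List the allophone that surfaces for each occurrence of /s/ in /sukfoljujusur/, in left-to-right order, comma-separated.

Occurrence 1 (position 1): word-initially → [ʃ].
Occurrence 2 (position 11): no conditioning environment matches → elsewhere allophone [s].

[ʃ], [s]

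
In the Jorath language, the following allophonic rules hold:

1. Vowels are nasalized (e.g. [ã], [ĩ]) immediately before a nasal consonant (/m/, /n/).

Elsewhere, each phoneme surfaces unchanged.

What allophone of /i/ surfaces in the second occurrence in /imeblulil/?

/i/ (between /l/ and /l/) fails the environment for rule 1, so it stays [i].

[i]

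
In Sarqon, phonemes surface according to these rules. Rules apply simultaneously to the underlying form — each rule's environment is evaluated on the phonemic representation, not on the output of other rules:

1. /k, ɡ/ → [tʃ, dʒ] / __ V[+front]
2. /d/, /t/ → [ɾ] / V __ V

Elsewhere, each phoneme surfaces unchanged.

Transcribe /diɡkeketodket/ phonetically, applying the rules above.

[diɡtʃetʃeɾodtʃet]

/d/ (word-initial) is in the target of rule 2 but the environment (between two vowels) is not met → [d].
/i/ (between /d/ and /ɡ/): no rule targets it → [i].
/ɡ/ — between /i/ and /k/; rule 1 does not apply here → [ɡ].
/k/ meets the environment for rule 1 (before a front vowel) → [tʃ].
/e/ — not in any rule's target class → [e].
/k/ (between /e/ and /e/): before a front vowel, so rule 1 applies → [tʃ].
/e/ — not in any rule's target class → [e].
/t/ (between /e/ and /o/) occurs between two vowels → [ɾ] by rule 2.
/o/ — not in any rule's target class → [o].
/d/ (between /o/ and /k/) is in the target of rule 2 but the environment (between two vowels) is not met → [d].
/k/ (between /d/ and /e/) occurs before a front vowel → [tʃ] by rule 1.
/e/ stays [e].
/t/ — word-final; rule 2 does not apply here → [t].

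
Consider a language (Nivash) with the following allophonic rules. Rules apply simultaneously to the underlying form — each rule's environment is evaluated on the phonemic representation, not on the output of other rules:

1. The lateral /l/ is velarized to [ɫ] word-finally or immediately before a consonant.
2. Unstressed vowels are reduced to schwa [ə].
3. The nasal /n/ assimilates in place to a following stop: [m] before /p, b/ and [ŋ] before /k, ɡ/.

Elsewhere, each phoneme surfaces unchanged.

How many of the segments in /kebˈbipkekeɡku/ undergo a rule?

Segments that undergo a rule: /e/ → [ə] (rule 2); /e/ → [ə] (rule 2); /e/ → [ə] (rule 2); /u/ → [ə] (rule 2).
All other segments surface unchanged.

4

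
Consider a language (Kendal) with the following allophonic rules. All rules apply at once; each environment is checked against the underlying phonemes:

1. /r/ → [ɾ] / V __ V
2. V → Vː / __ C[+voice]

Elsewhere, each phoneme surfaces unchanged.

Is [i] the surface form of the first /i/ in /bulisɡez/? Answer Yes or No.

/i/ — between /l/ and /s/; rule 2 does not apply here → [i].
The actual realization is [i], which matches [i].

Yes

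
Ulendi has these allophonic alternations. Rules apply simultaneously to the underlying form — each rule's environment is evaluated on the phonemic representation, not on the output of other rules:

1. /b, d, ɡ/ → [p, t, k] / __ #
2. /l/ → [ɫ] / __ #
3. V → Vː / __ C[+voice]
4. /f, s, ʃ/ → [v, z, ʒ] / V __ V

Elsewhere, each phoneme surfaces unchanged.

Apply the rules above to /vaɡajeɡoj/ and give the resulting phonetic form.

[vaːɡaːjeːɡoːj]

/v/ (word-initial) is unaffected → [v].
/a/ meets the environment for rule 3 (before a voiced consonant) → [aː].
/ɡ/ — between /a/ and /a/; rule 1 does not apply here → [ɡ].
/a/ meets the environment for rule 3 (before a voiced consonant) → [aː].
/j/ — not in any rule's target class → [j].
Rule 3 applies to /e/ (between /j/ and /ɡ/: before a voiced consonant) → [eː].
/ɡ/ — between /e/ and /o/; rule 1 does not apply here → [ɡ].
Rule 3 applies to /o/ (between /ɡ/ and /j/: before a voiced consonant) → [oː].
/j/ — not in any rule's target class → [j].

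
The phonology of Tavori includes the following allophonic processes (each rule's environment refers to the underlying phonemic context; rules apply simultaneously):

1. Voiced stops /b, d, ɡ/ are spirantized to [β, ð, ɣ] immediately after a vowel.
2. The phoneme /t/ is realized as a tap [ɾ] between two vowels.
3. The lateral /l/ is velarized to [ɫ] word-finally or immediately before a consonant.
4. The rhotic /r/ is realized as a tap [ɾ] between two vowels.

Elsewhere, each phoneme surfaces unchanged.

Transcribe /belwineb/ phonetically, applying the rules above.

/b/ — word-initial; rule 1 does not apply here → [b].
/e/ (between /b/ and /l/): no rule targets it → [e].
/l/ (between /e/ and /w/) occurs word-finally or immediately before a consonant → [ɫ] by rule 3.
/w/ (between /l/ and /i/) is unaffected → [w].
/i/ stays [i].
/n/ stays [n].
/e/ stays [e].
/b/ (word-final): immediately after a vowel, so rule 1 applies → [β].

[beɫwineβ]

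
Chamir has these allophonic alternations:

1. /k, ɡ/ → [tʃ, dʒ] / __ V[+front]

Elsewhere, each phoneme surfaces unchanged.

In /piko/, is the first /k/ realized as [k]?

/k/ (between /i/ and /o/): rule 1 targets it, but not before a front vowel → unchanged [k].
The actual realization is [k], which matches [k].

Yes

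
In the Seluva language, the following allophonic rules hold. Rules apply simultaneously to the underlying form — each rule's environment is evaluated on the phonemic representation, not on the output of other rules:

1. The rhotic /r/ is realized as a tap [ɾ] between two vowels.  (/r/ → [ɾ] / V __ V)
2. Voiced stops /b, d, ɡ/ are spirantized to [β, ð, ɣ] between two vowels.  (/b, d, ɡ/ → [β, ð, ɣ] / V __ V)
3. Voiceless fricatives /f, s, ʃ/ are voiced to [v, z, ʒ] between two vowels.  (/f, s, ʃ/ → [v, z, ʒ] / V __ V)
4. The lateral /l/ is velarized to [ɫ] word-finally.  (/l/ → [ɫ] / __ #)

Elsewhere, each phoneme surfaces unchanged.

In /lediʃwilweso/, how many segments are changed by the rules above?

Segments that undergo a rule: /d/ → [ð] (rule 2); /s/ → [z] (rule 3).
All other segments surface unchanged.

2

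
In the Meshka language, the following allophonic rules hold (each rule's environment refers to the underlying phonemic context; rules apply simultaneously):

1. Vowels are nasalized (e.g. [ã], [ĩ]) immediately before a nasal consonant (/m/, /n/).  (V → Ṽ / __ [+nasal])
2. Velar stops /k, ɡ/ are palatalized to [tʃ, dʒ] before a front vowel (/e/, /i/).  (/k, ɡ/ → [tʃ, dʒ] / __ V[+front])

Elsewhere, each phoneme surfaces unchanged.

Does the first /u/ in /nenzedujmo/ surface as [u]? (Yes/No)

Yes

/u/ (between /d/ and /j/) is in the target of rule 1 but the environment (before a nasal consonant) is not met → [u].
The actual realization is [u], which matches [u].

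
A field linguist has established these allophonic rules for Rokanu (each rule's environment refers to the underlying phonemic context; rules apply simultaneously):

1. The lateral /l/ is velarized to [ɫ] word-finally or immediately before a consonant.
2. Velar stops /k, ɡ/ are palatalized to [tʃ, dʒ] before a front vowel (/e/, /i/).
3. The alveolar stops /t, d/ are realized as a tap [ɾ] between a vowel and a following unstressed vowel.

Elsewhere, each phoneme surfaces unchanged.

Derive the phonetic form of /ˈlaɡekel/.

/l/ (word-initial) fails the environment for rule 1, so it stays [l].
Rule 2 applies to /ɡ/ (between /a/ and /e/: before a front vowel) → [dʒ].
/k/ (between /e/ and /e/) occurs before a front vowel → [tʃ] by rule 2.
/l/ meets the environment for rule 1 (word-finally or immediately before a consonant) → [ɫ].

[ˈladʒetʃeɫ]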